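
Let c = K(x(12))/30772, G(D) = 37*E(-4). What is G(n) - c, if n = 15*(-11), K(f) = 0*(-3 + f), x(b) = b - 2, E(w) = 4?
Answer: 148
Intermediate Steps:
x(b) = -2 + b
K(f) = 0
n = -165
G(D) = 148 (G(D) = 37*4 = 148)
c = 0 (c = 0/30772 = 0*(1/30772) = 0)
G(n) - c = 148 - 1*0 = 148 + 0 = 148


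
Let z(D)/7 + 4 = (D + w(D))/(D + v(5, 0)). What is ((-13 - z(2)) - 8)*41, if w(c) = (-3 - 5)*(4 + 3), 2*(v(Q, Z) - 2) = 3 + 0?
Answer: 34153/11 ≈ 3104.8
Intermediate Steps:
v(Q, Z) = 7/2 (v(Q, Z) = 2 + (3 + 0)/2 = 2 + (½)*3 = 2 + 3/2 = 7/2)
w(c) = -56 (w(c) = -8*7 = -56)
z(D) = -28 + 7*(-56 + D)/(7/2 + D) (z(D) = -28 + 7*((D - 56)/(D + 7/2)) = -28 + 7*((-56 + D)/(7/2 + D)) = -28 + 7*(-56 + D)/(7/2 + D))
((-13 - z(2)) - 8)*41 = ((-13 - 14*(-70 - 3*2)/(7 + 2*2)) - 8)*41 = ((-13 - 14*(-70 - 6)/(7 + 4)) - 8)*41 = ((-13 - 14*(-76)/11) - 8)*41 = ((-13 - 1*(-1064/11)) - 8)*41 = ((-13 + 1064/11) - 8)*41 = (921/11 - 8)*41 = (833/11)*41 = 34153/11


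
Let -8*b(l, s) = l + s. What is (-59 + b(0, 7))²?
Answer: 229441/64 ≈ 3585.0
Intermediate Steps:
b(l, s) = -l/8 - s/8 (b(l, s) = -(l + s)/8 = -l/8 - s/8)
(-59 + b(0, 7))² = (-59 + (-⅛*0 - ⅛*7))² = (-59 + (0 - 7/8))² = (-59 - 7/8)² = (-479/8)² = 229441/64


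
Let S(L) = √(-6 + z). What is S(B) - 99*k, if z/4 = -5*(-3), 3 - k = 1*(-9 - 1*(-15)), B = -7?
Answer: 297 + 3*√6 ≈ 304.35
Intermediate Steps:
k = -3 (k = 3 - (-9 - 1*(-15)) = 3 - (-9 + 15) = 3 - 6 = -3)
z = 60 (z = 4*(-5*(-3)) = 4*15 = 60)
S(L) = 3*√6 (S(L) = √(-6 + 60) = √54 = 3*√6)
S(B) - 99*k = 3*√6 - 99*(-3) = 3*√6 + 297 = 297 + 3*√6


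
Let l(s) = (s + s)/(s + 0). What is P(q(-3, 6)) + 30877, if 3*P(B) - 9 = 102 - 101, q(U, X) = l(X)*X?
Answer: 92641/3 ≈ 30880.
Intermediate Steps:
l(s) = 2 (l(s) = (2*s)/s = 2)
q(U, X) = 2*X
P(B) = 10/3 (P(B) = 3 + (102 - 101)/3 = 3 + (⅓)*1 = 3 + ⅓ = 10/3)
P(q(-3, 6)) + 30877 = 10/3 + 30877 = 92641/3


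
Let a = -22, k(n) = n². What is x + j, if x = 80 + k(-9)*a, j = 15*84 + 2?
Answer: -440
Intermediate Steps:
j = 1262 (j = 1260 + 2 = 1262)
x = -1702 (x = 80 + (-9)²*(-22) = 80 + 81*(-22) = 80 - 1782 = -1702)
x + j = -1702 + 1262 = -440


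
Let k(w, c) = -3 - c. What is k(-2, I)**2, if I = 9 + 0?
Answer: 144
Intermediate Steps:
I = 9
k(-2, I)**2 = (-3 - 1*9)**2 = (-3 - 9)**2 = (-12)**2 = 144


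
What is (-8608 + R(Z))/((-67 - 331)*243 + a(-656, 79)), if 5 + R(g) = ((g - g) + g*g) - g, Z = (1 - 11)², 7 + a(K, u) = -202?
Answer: -1287/96923 ≈ -0.013279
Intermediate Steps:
a(K, u) = -209 (a(K, u) = -7 - 202 = -209)
Z = 100 (Z = (-10)² = 100)
R(g) = -5 + g² - g (R(g) = -5 + (((g - g) + g*g) - g) = -5 + ((0 + g²) - g) = -5 + (g² - g) = -5 + g² - g)
(-8608 + R(Z))/((-67 - 331)*243 + a(-656, 79)) = (-8608 + (-5 + 100² - 1*100))/((-67 - 331)*243 - 209) = (-8608 + (-5 + 10000 - 100))/(-398*243 - 209) = (-8608 + 9895)/(-96714 - 209) = 1287/(-96923) = 1287*(-1/96923) = -1287/96923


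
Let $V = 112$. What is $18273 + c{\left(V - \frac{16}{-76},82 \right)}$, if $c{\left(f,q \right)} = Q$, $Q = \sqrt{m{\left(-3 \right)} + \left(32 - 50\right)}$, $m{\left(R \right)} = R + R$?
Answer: $18273 + 2 i \sqrt{6} \approx 18273.0 + 4.899 i$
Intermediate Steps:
$m{\left(R \right)} = 2 R$
$Q = 2 i \sqrt{6}$ ($Q = \sqrt{2 \left(-3\right) + \left(32 - 50\right)} = \sqrt{-6 + \left(32 - 50\right)} = \sqrt{-6 - 18} = \sqrt{-24} = 2 i \sqrt{6} \approx 4.899 i$)
$c{\left(f,q \right)} = 2 i \sqrt{6}$
$18273 + c{\left(V - \frac{16}{-76},82 \right)} = 18273 + 2 i \sqrt{6}$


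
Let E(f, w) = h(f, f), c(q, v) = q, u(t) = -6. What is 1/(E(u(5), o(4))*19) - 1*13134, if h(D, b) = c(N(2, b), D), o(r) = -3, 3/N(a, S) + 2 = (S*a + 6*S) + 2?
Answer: -249562/19 ≈ -13135.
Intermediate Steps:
N(a, S) = 3/(6*S + S*a) (N(a, S) = 3/(-2 + ((S*a + 6*S) + 2)) = 3/(-2 + ((6*S + S*a) + 2)) = 3/(-2 + (2 + 6*S + S*a)) = 3/(6*S + S*a))
h(D, b) = 3/(8*b) (h(D, b) = 3/(b*(6 + 2)) = 3/(b*8) = 3*(⅛)/b = 3/(8*b))
E(f, w) = 3/(8*f)
1/(E(u(5), o(4))*19) - 1*13134 = 1/(((3/8)/(-6))*19) - 1*13134 = 1/(((3/8)*(-⅙))*19) - 13134 = 1/(-1/16*19) - 13134 = 1/(-19/16) - 13134 = -16/19 - 13134 = -249562/19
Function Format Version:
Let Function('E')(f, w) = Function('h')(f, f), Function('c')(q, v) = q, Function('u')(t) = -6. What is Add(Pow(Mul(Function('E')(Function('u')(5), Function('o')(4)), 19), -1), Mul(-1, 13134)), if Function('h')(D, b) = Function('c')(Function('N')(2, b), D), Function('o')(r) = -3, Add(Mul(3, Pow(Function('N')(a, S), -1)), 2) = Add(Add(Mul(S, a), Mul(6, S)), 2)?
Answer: Rational(-249562, 19) ≈ -13135.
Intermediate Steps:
Function('N')(a, S) = Mul(3, Pow(Add(Mul(6, S), Mul(S, a)), -1)) (Function('N')(a, S) = Mul(3, Pow(Add(-2, Add(Add(Mul(S, a), Mul(6, S)), 2)), -1)) = Mul(3, Pow(Add(-2, Add(Add(Mul(6, S), Mul(S, a)), 2)), -1)) = Mul(3, Pow(Add(-2, Add(2, Mul(6, S), Mul(S, a))), -1)) = Mul(3, Pow(Add(Mul(6, S), Mul(S, a)), -1)))
Function('h')(D, b) = Mul(Rational(3, 8), Pow(b, -1)) (Function('h')(D, b) = Mul(3, Pow(b, -1), Pow(Add(6, 2), -1)) = Mul(3, Pow(b, -1), Pow(8, -1)) = Mul(3, Pow(b, -1), Rational(1, 8)) = Mul(Rational(3, 8), Pow(b, -1)))
Function('E')(f, w) = Mul(Rational(3, 8), Pow(f, -1))
Add(Pow(Mul(Function('E')(Function('u')(5), Function('o')(4)), 19), -1), Mul(-1, 13134)) = Add(Pow(Mul(Mul(Rational(3, 8), Pow(-6, -1)), 19), -1), Mul(-1, 13134)) = Add(Pow(Mul(Mul(Rational(3, 8), Rational(-1, 6)), 19), -1), -13134) = Add(Pow(Mul(Rational(-1, 16), 19), -1), -13134) = Add(Pow(Rational(-19, 16), -1), -13134) = Add(Rational(-16, 19), -13134) = Rational(-249562, 19)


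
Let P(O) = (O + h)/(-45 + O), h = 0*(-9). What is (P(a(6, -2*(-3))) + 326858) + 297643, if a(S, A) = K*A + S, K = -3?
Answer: 11865523/19 ≈ 6.2450e+5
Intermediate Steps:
h = 0
a(S, A) = S - 3*A (a(S, A) = -3*A + S = S - 3*A)
P(O) = O/(-45 + O) (P(O) = (O + 0)/(-45 + O) = O/(-45 + O))
(P(a(6, -2*(-3))) + 326858) + 297643 = ((6 - (-6)*(-3))/(-45 + (6 - (-6)*(-3))) + 326858) + 297643 = ((6 - 3*6)/(-45 + (6 - 3*6)) + 326858) + 297643 = ((6 - 18)/(-45 + (6 - 18)) + 326858) + 297643 = (-12/(-45 - 12) + 326858) + 297643 = (-12/(-57) + 326858) + 297643 = (-12*(-1/57) + 326858) + 297643 = (4/19 + 326858) + 297643 = 6210306/19 + 297643 = 11865523/19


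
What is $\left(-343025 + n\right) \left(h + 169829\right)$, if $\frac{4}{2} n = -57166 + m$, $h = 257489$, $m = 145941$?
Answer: $-127613179225$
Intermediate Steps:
$n = \frac{88775}{2}$ ($n = \frac{-57166 + 145941}{2} = \frac{1}{2} \cdot 88775 = \frac{88775}{2} \approx 44388.0$)
$\left(-343025 + n\right) \left(h + 169829\right) = \left(-343025 + \frac{88775}{2}\right) \left(257489 + 169829\right) = \left(- \frac{597275}{2}\right) 427318 = -127613179225$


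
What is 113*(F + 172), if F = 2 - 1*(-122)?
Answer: 33448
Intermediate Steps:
F = 124 (F = 2 + 122 = 124)
113*(F + 172) = 113*(124 + 172) = 113*296 = 33448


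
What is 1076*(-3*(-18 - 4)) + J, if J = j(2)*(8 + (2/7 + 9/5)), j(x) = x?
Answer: 2486266/35 ≈ 71036.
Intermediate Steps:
J = 706/35 (J = 2*(8 + (2/7 + 9/5)) = 2*(8 + 73/35) = 2*(353/35) = 706/35 ≈ 20.171)
1076*(-3*(-18 - 4)) + J = 1076*(-3*(-18 - 4)) + 706/35 = 1076*(-3*(-22)) + 706/35 = 1076*66 + 706/35 = 71016 + 706/35 = 2486266/35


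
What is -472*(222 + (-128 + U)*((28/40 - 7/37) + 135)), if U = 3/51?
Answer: 5081360604/629 ≈ 8.0785e+6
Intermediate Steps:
U = 1/17 (U = 3*(1/51) = 1/17 ≈ 0.058824)
-472*(222 + (-128 + U)*((28/40 - 7/37) + 135)) = -472*(222 + (-128 + 1/17)*((28/40 - 7/37) + 135)) = -472*(222 - 2175*((28*(1/40) - 7*1/37) + 135)/17) = -472*(222 - 2175*((7/10 - 7/37) + 135)/17) = -472*(222 - 2175*(189/370 + 135)/17) = -472*(222 - 2175/17*50139/370) = -472*(222 - 21810465/1258) = -472*(-21531189/1258) = 5081360604/629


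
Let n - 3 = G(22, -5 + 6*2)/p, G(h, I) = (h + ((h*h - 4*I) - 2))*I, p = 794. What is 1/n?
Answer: 397/2857 ≈ 0.13896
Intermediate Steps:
G(h, I) = I*(-2 + h + h**2 - 4*I) (G(h, I) = (h + ((h**2 - 4*I) - 2))*I = (h + (-2 + h**2 - 4*I))*I = (-2 + h + h**2 - 4*I)*I = I*(-2 + h + h**2 - 4*I))
n = 2857/397 (n = 3 + ((-5 + 6*2)*(-2 + 22 + 22**2 - 4*(-5 + 6*2)))/794 = 3 + ((-5 + 12)*(-2 + 22 + 484 - 4*(-5 + 12)))*(1/794) = 3 + (7*(-2 + 22 + 484 - 4*7))*(1/794) = 3 + (7*(-2 + 22 + 484 - 28))*(1/794) = 3 + (7*476)*(1/794) = 3 + 3332*(1/794) = 3 + 1666/397 = 2857/397 ≈ 7.1965)
1/n = 1/(2857/397) = 397/2857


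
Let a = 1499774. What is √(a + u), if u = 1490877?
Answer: √2990651 ≈ 1729.3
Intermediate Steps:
√(a + u) = √(1499774 + 1490877) = √2990651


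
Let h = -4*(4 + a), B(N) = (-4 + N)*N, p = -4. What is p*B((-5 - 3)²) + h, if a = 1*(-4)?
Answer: -15360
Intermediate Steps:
a = -4
B(N) = N*(-4 + N)
h = 0 (h = -4*(4 - 4) = -4*0 = 0)
p*B((-5 - 3)²) + h = -4*(-5 - 3)²*(-4 + (-5 - 3)²) + 0 = -4*(-8)²*(-4 + (-8)²) + 0 = -256*(-4 + 64) + 0 = -256*60 + 0 = -4*3840 + 0 = -15360 + 0 = -15360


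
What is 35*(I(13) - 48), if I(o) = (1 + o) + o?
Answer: -735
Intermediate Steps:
I(o) = 1 + 2*o
35*(I(13) - 48) = 35*((1 + 2*13) - 48) = 35*((1 + 26) - 48) = 35*(27 - 48) = 35*(-21) = -735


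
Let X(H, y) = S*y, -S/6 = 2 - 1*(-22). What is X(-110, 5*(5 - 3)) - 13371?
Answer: -14811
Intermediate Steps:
S = -144 (S = -6*(2 - 1*(-22)) = -6*(2 + 22) = -6*24 = -144)
X(H, y) = -144*y
X(-110, 5*(5 - 3)) - 13371 = -720*(5 - 3) - 13371 = -720*2 - 13371 = -144*10 - 13371 = -1440 - 13371 = -14811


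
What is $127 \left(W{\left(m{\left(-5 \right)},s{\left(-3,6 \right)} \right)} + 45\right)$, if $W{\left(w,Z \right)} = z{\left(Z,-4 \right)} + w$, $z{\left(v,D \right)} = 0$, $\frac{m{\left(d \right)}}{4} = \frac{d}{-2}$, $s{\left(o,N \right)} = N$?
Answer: $6985$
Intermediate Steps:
$m{\left(d \right)} = - 2 d$ ($m{\left(d \right)} = 4 \frac{d}{-2} = 4 d \left(- \frac{1}{2}\right) = 4 \left(- \frac{d}{2}\right) = - 2 d$)
$W{\left(w,Z \right)} = w$ ($W{\left(w,Z \right)} = 0 + w = w$)
$127 \left(W{\left(m{\left(-5 \right)},s{\left(-3,6 \right)} \right)} + 45\right) = 127 \left(\left(-2\right) \left(-5\right) + 45\right) = 127 \left(10 + 45\right) = 127 \cdot 55 = 6985$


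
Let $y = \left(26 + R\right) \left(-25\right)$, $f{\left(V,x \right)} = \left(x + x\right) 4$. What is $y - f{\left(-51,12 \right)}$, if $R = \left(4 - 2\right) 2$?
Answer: $-846$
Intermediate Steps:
$R = 4$ ($R = 2 \cdot 2 = 4$)
$f{\left(V,x \right)} = 8 x$ ($f{\left(V,x \right)} = 2 x 4 = 8 x$)
$y = -750$ ($y = \left(26 + 4\right) \left(-25\right) = 30 \left(-25\right) = -750$)
$y - f{\left(-51,12 \right)} = -750 - 8 \cdot 12 = -750 - 96 = -846$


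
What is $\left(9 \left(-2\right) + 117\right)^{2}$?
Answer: $9801$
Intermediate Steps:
$\left(9 \left(-2\right) + 117\right)^{2} = \left(-18 + 117\right)^{2} = 99^{2} = 9801$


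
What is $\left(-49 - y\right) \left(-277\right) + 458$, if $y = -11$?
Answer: $10984$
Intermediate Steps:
$\left(-49 - y\right) \left(-277\right) + 458 = \left(-49 - -11\right) \left(-277\right) + 458 = \left(-49 + 11\right) \left(-277\right) + 458 = \left(-38\right) \left(-277\right) + 458 = 10526 + 458 = 10984$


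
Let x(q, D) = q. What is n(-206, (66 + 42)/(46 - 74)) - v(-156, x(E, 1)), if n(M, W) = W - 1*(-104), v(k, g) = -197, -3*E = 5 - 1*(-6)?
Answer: 2080/7 ≈ 297.14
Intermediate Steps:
E = -11/3 (E = -(5 - 1*(-6))/3 = -(5 + 6)/3 = -⅓*11 = -11/3 ≈ -3.6667)
n(M, W) = 104 + W (n(M, W) = W + 104 = 104 + W)
n(-206, (66 + 42)/(46 - 74)) - v(-156, x(E, 1)) = (104 + (66 + 42)/(46 - 74)) - 1*(-197) = (104 + 108/(-28)) + 197 = (104 + 108*(-1/28)) + 197 = (104 - 27/7) + 197 = 701/7 + 197 = 2080/7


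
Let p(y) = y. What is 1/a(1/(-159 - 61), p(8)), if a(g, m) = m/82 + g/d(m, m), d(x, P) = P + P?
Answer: 144320/14039 ≈ 10.280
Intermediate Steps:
d(x, P) = 2*P
a(g, m) = m/82 + g/(2*m) (a(g, m) = m/82 + g/((2*m)) = m*(1/82) + g*(1/(2*m)) = m/82 + g/(2*m))
1/a(1/(-159 - 61), p(8)) = 1/((1/82)*8 + (½)/(-159 - 61*8)) = 1/(4/41 + (½)*(⅛)/(-220)) = 1/(4/41 + (½)*(-1/220)*(⅛)) = 1/(4/41 - 1/3520) = 1/(14039/144320) = 144320/14039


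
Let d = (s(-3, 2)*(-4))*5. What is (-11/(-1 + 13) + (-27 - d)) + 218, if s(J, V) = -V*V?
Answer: 1321/12 ≈ 110.08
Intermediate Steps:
s(J, V) = -V²
d = 80 (d = (-1*2²*(-4))*5 = (-1*4*(-4))*5 = -4*(-4)*5 = 16*5 = 80)
(-11/(-1 + 13) + (-27 - d)) + 218 = (-11/(-1 + 13) + (-27 - 1*80)) + 218 = (-11/12 + (-27 - 80)) + 218 = ((1/12)*(-11) - 107) + 218 = (-11/12 - 107) + 218 = -1295/12 + 218 = 1321/12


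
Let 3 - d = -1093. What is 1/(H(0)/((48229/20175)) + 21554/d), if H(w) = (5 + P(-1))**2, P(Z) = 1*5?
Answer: 26429492/1625353933 ≈ 0.016261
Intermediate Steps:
d = 1096 (d = 3 - 1*(-1093) = 3 + 1093 = 1096)
P(Z) = 5
H(w) = 100 (H(w) = (5 + 5)**2 = 10**2 = 100)
1/(H(0)/((48229/20175)) + 21554/d) = 1/(100/((48229/20175)) + 21554/1096) = 1/(100/((48229*(1/20175))) + 21554*(1/1096)) = 1/(100/(48229/20175) + 10777/548) = 1/(100*(20175/48229) + 10777/548) = 1/(2017500/48229 + 10777/548) = 1/(1625353933/26429492) = 26429492/1625353933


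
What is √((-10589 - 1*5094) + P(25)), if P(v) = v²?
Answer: I*√15058 ≈ 122.71*I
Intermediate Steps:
√((-10589 - 1*5094) + P(25)) = √((-10589 - 1*5094) + 25²) = √((-10589 - 5094) + 625) = √(-15683 + 625) = √(-15058) = I*√15058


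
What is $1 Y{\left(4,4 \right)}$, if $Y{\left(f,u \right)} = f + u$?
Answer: $8$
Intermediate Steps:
$1 Y{\left(4,4 \right)} = 1 \left(4 + 4\right) = 1 \cdot 8 = 8$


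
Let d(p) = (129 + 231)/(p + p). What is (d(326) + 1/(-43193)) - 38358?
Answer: -270054039115/7040459 ≈ -38357.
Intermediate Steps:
d(p) = 180/p (d(p) = 360/((2*p)) = 360*(1/(2*p)) = 180/p)
(d(326) + 1/(-43193)) - 38358 = (180/326 + 1/(-43193)) - 38358 = (180*(1/326) - 1/43193) - 38358 = (90/163 - 1/43193) - 38358 = 3887207/7040459 - 38358 = -270054039115/7040459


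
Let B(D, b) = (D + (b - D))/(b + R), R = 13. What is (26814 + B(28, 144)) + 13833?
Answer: 6381723/157 ≈ 40648.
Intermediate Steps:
B(D, b) = b/(13 + b) (B(D, b) = (D + (b - D))/(b + 13) = b/(13 + b))
(26814 + B(28, 144)) + 13833 = (26814 + 144/(13 + 144)) + 13833 = (26814 + 144/157) + 13833 = 4209942/157 + 13833 = 6381723/157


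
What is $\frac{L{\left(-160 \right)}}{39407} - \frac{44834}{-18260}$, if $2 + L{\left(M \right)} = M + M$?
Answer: $\frac{880446859}{359785910} \approx 2.4471$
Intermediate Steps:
$L{\left(M \right)} = -2 + 2 M$ ($L{\left(M \right)} = -2 + \left(M + M\right) = -2 + 2 M$)
$\frac{L{\left(-160 \right)}}{39407} - \frac{44834}{-18260} = \frac{-2 + 2 \left(-160\right)}{39407} - \frac{44834}{-18260} = \left(-2 - 320\right) \frac{1}{39407} - - \frac{22417}{9130} = \left(-322\right) \frac{1}{39407} + \frac{22417}{9130} = - \frac{322}{39407} + \frac{22417}{9130} = \frac{880446859}{359785910}$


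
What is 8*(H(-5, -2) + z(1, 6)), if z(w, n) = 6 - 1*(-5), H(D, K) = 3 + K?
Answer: 96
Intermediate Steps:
z(w, n) = 11 (z(w, n) = 6 + 5 = 11)
8*(H(-5, -2) + z(1, 6)) = 8*((3 - 2) + 11) = 8*(1 + 11) = 8*12 = 96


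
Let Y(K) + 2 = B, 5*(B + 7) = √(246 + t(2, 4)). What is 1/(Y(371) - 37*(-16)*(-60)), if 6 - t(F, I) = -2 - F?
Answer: -5/177629 ≈ -2.8149e-5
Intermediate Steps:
t(F, I) = 8 + F (t(F, I) = 6 - (-2 - F) = 6 + (2 + F) = 8 + F)
B = -19/5 (B = -7 + √(246 + (8 + 2))/5 = -7 + √(246 + 10)/5 = -7 + √256/5 = -7 + (⅕)*16 = -7 + 16/5 = -19/5 ≈ -3.8000)
Y(K) = -29/5 (Y(K) = -2 - 19/5 = -29/5)
1/(Y(371) - 37*(-16)*(-60)) = 1/(-29/5 - 37*(-16)*(-60)) = 1/(-29/5 + 592*(-60)) = 1/(-29/5 - 35520) = 1/(-177629/5) = -5/177629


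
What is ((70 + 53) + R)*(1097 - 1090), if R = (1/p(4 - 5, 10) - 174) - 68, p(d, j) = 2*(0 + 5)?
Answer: -8323/10 ≈ -832.30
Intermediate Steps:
p(d, j) = 10 (p(d, j) = 2*5 = 10)
R = -2419/10 (R = (1/10 - 174) - 68 = -1739/10 - 68 = -2419/10 ≈ -241.90)
((70 + 53) + R)*(1097 - 1090) = ((70 + 53) - 2419/10)*(1097 - 1090) = (123 - 2419/10)*7 = -1189/10*7 = -8323/10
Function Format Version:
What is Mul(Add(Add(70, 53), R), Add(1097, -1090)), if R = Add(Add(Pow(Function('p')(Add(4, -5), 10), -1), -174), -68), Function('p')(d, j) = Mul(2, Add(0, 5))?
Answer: Rational(-8323, 10) ≈ -832.30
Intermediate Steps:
Function('p')(d, j) = 10 (Function('p')(d, j) = Mul(2, 5) = 10)
R = Rational(-2419, 10) (R = Add(Add(Pow(10, -1), -174), -68) = Add(Add(Rational(1, 10), -174), -68) = Add(Rational(-1739, 10), -68) = Rational(-2419, 10) ≈ -241.90)
Mul(Add(Add(70, 53), R), Add(1097, -1090)) = Mul(Add(Add(70, 53), Rational(-2419, 10)), Add(1097, -1090)) = Mul(Add(123, Rational(-2419, 10)), 7) = Mul(Rational(-1189, 10), 7) = Rational(-8323, 10)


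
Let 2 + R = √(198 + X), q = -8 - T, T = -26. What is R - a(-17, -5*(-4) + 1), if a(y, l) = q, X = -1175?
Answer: -20 + I*√977 ≈ -20.0 + 31.257*I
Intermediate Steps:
q = 18 (q = -8 - 1*(-26) = -8 + 26 = 18)
a(y, l) = 18
R = -2 + I*√977 (R = -2 + √(198 - 1175) = -2 + √(-977) = -2 + I*√977 ≈ -2.0 + 31.257*I)
R - a(-17, -5*(-4) + 1) = (-2 + I*√977) - 1*18 = (-2 + I*√977) - 18 = -20 + I*√977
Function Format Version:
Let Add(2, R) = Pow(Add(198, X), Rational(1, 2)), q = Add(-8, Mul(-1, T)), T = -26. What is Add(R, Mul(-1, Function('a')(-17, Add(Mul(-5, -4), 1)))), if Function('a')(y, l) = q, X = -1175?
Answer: Add(-20, Mul(I, Pow(977, Rational(1, 2)))) ≈ Add(-20.000, Mul(31.257, I))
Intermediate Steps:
q = 18 (q = Add(-8, Mul(-1, -26)) = Add(-8, 26) = 18)
Function('a')(y, l) = 18
R = Add(-2, Mul(I, Pow(977, Rational(1, 2)))) (R = Add(-2, Pow(Add(198, -1175), Rational(1, 2))) = Add(-2, Pow(-977, Rational(1, 2))) = Add(-2, Mul(I, Pow(977, Rational(1, 2)))) ≈ Add(-2.0000, Mul(31.257, I)))
Add(R, Mul(-1, Function('a')(-17, Add(Mul(-5, -4), 1)))) = Add(Add(-2, Mul(I, Pow(977, Rational(1, 2)))), Mul(-1, 18)) = Add(Add(-2, Mul(I, Pow(977, Rational(1, 2)))), -18) = Add(-20, Mul(I, Pow(977, Rational(1, 2))))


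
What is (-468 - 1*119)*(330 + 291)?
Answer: -364527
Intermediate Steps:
(-468 - 1*119)*(330 + 291) = (-468 - 119)*621 = -587*621 = -364527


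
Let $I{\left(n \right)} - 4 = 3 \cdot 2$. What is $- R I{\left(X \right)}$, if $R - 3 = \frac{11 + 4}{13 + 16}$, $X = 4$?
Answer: $- \frac{1020}{29} \approx -35.172$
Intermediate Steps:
$R = \frac{102}{29}$ ($R = 3 + \frac{11 + 4}{13 + 16} = 3 + \frac{15}{29} = \frac{102}{29} \approx 3.5172$)
$I{\left(n \right)} = 10$ ($I{\left(n \right)} = 4 + 3 \cdot 2 = 4 + 6 = 10$)
$- R I{\left(X \right)} = \left(-1\right) \frac{102}{29} \cdot 10 = \left(- \frac{102}{29}\right) 10 = - \frac{1020}{29}$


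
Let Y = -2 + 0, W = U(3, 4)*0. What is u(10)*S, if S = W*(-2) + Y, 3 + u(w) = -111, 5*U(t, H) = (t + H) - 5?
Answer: 228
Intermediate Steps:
U(t, H) = -1 + H/5 + t/5 (U(t, H) = ((t + H) - 5)/5 = ((H + t) - 5)/5 = (-5 + H + t)/5 = -1 + H/5 + t/5)
u(w) = -114 (u(w) = -3 - 111 = -114)
W = 0 (W = (-1 + (1/5)*4 + (1/5)*3)*0 = (-1 + 4/5 + 3/5)*0 = (2/5)*0 = 0)
Y = -2
S = -2 (S = 0*(-2) - 2 = 0 - 2 = -2)
u(10)*S = -114*(-2) = 228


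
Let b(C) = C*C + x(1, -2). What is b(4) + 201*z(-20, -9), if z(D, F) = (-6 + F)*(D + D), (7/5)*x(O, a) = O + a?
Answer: 844307/7 ≈ 1.2062e+5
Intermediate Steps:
x(O, a) = 5*O/7 + 5*a/7 (x(O, a) = 5*(O + a)/7 = 5*O/7 + 5*a/7)
b(C) = -5/7 + C² (b(C) = C*C + ((5/7)*1 + (5/7)*(-2)) = C² + (5/7 - 10/7) = C² - 5/7 = -5/7 + C²)
z(D, F) = 2*D*(-6 + F) (z(D, F) = (-6 + F)*(2*D) = 2*D*(-6 + F))
b(4) + 201*z(-20, -9) = (-5/7 + 4²) + 201*(2*(-20)*(-6 - 9)) = (-5/7 + 16) + 201*(2*(-20)*(-15)) = 107/7 + 201*600 = 107/7 + 120600 = 844307/7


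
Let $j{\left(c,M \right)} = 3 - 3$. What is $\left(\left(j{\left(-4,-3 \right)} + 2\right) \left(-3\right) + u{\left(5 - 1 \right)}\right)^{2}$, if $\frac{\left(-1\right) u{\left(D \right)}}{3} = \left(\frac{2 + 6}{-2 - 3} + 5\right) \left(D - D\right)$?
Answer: $36$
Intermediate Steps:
$j{\left(c,M \right)} = 0$
$u{\left(D \right)} = 0$ ($u{\left(D \right)} = - 3 \left(\frac{2 + 6}{-2 - 3} + 5\right) \left(D - D\right) = - 3 \left(\frac{8}{-5} + 5\right) 0 = - 3 \left(8 \left(- \frac{1}{5}\right) + 5\right) 0 = - 3 \left(- \frac{8}{5} + 5\right) 0 = - 3 \cdot \frac{17}{5} \cdot 0 = \left(-3\right) 0 = 0$)
$\left(\left(j{\left(-4,-3 \right)} + 2\right) \left(-3\right) + u{\left(5 - 1 \right)}\right)^{2} = \left(\left(0 + 2\right) \left(-3\right) + 0\right)^{2} = \left(2 \left(-3\right) + 0\right)^{2} = \left(-6 + 0\right)^{2} = \left(-6\right)^{2} = 36$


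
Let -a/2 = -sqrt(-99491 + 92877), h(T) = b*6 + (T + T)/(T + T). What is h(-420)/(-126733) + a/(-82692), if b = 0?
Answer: -1/126733 - I*sqrt(6614)/41346 ≈ -7.8906e-6 - 0.001967*I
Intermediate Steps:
h(T) = 1 (h(T) = 0*6 + (T + T)/(T + T) = 0 + (2*T)/((2*T)) = 0 + (2*T)*(1/(2*T)) = 0 + 1 = 1)
a = 2*I*sqrt(6614) (a = -(-2)*sqrt(-99491 + 92877) = -(-2)*sqrt(-6614) = -(-2)*I*sqrt(6614) = 2*I*sqrt(6614) ≈ 162.65*I)
h(-420)/(-126733) + a/(-82692) = 1/(-126733) + (2*I*sqrt(6614))/(-82692) = 1*(-1/126733) + (2*I*sqrt(6614))*(-1/82692) = -1/126733 - I*sqrt(6614)/41346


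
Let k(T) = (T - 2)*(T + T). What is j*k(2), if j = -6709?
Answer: 0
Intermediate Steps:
k(T) = 2*T*(-2 + T) (k(T) = (-2 + T)*(2*T) = 2*T*(-2 + T))
j*k(2) = -13418*2*(-2 + 2) = -13418*2*0 = -6709*0 = 0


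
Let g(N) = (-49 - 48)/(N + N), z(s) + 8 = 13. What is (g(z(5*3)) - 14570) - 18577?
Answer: -331567/10 ≈ -33157.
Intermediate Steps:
z(s) = 5 (z(s) = -8 + 13 = 5)
g(N) = -97/(2*N) (g(N) = -97*1/(2*N) = -97/(2*N))
(g(z(5*3)) - 14570) - 18577 = (-97/2/5 - 14570) - 18577 = (-97/2*⅕ - 14570) - 18577 = (-97/10 - 14570) - 18577 = -145797/10 - 18577 = -331567/10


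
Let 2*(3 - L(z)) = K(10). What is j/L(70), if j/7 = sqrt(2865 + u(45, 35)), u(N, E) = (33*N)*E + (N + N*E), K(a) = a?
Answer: -7*sqrt(14115) ≈ -831.65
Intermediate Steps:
L(z) = -2 (L(z) = 3 - 1/2*10 = 3 - 5 = -2)
u(N, E) = N + 34*E*N (u(N, E) = 33*E*N + (N + E*N) = N + 34*E*N)
j = 14*sqrt(14115) (j = 7*sqrt(2865 + 45*(1 + 34*35)) = 7*sqrt(2865 + 45*(1 + 1190)) = 7*sqrt(2865 + 45*1191) = 7*sqrt(2865 + 53595) = 7*sqrt(56460) = 7*(2*sqrt(14115)) = 14*sqrt(14115) ≈ 1663.3)
j/L(70) = (14*sqrt(14115))/(-2) = (14*sqrt(14115))*(-1/2) = -7*sqrt(14115)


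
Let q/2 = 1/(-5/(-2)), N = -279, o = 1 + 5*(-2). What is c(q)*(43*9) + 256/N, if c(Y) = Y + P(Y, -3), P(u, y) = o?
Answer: -4428173/1395 ≈ -3174.3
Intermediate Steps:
o = -9 (o = 1 - 10 = -9)
P(u, y) = -9
q = 4/5 (q = 2/((-5/(-2))) = 2/((-5*(-1/2))) = 2/(5/2) = 2*(2/5) = 4/5 ≈ 0.80000)
c(Y) = -9 + Y (c(Y) = Y - 9 = -9 + Y)
c(q)*(43*9) + 256/N = (-9 + 4/5)*(43*9) + 256/(-279) = -41/5*387 + 256*(-1/279) = -15867/5 - 256/279 = -4428173/1395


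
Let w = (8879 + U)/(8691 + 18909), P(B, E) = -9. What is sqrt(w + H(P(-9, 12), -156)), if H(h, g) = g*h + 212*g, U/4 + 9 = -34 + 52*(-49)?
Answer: I*sqrt(6700960185)/460 ≈ 177.96*I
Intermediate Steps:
U = -10364 (U = -36 + 4*(-34 + 52*(-49)) = -36 + 4*(-34 - 2548) = -36 + 4*(-2582) = -36 - 10328 = -10364)
H(h, g) = 212*g + g*h
w = -99/1840 (w = (8879 - 10364)/(8691 + 18909) = -1485/27600 = -1485*1/27600 = -99/1840 ≈ -0.053804)
sqrt(w + H(P(-9, 12), -156)) = sqrt(-99/1840 - 156*(212 - 9)) = sqrt(-99/1840 - 156*203) = sqrt(-99/1840 - 31668) = sqrt(-58269219/1840) = I*sqrt(6700960185)/460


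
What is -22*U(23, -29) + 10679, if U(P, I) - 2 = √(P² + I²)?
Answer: 10635 - 22*√1370 ≈ 9820.7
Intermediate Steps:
U(P, I) = 2 + √(I² + P²) (U(P, I) = 2 + √(P² + I²) = 2 + √(I² + P²))
-22*U(23, -29) + 10679 = -22*(2 + √((-29)² + 23²)) + 10679 = -22*(2 + √(841 + 529)) + 10679 = -22*(2 + √1370) + 10679 = (-44 - 22*√1370) + 10679 = 10635 - 22*√1370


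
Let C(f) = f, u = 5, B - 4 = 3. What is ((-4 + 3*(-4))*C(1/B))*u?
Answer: -80/7 ≈ -11.429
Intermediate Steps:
B = 7 (B = 4 + 3 = 7)
((-4 + 3*(-4))*C(1/B))*u = ((-4 + 3*(-4))/7)*5 = ((-4 - 12)*(⅐))*5 = -16*⅐*5 = -16/7*5 = -80/7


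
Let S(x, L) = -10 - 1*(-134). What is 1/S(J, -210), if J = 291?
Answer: 1/124 ≈ 0.0080645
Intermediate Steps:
S(x, L) = 124 (S(x, L) = -10 + 134 = 124)
1/S(J, -210) = 1/124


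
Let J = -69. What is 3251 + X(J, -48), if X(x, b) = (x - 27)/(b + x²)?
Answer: 5107289/1571 ≈ 3251.0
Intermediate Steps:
X(x, b) = (-27 + x)/(b + x²)
3251 + X(J, -48) = 3251 + (-27 - 69)/(-48 + (-69)²) = 3251 - 96/(-48 + 4761) = 3251 - 96/4713 = 3251 + (1/4713)*(-96) = 3251 - 32/1571 = 5107289/1571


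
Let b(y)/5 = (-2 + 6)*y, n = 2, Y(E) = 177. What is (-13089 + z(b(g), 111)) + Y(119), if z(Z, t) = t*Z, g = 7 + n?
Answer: 7068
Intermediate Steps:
g = 9 (g = 7 + 2 = 9)
b(y) = 20*y (b(y) = 5*((-2 + 6)*y) = 5*(4*y) = 20*y)
z(Z, t) = Z*t
(-13089 + z(b(g), 111)) + Y(119) = (-13089 + (20*9)*111) + 177 = (-13089 + 180*111) + 177 = (-13089 + 19980) + 177 = 6891 + 177 = 7068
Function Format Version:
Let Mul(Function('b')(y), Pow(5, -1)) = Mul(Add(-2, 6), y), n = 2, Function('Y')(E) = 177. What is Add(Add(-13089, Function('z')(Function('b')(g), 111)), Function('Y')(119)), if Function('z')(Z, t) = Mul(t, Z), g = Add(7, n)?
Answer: 7068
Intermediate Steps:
g = 9 (g = Add(7, 2) = 9)
Function('b')(y) = Mul(20, y) (Function('b')(y) = Mul(5, Mul(Add(-2, 6), y)) = Mul(5, Mul(4, y)) = Mul(20, y))
Function('z')(Z, t) = Mul(Z, t)
Add(Add(-13089, Function('z')(Function('b')(g), 111)), Function('Y')(119)) = Add(Add(-13089, Mul(Mul(20, 9), 111)), 177) = Add(Add(-13089, Mul(180, 111)), 177) = Add(Add(-13089, 19980), 177) = Add(6891, 177) = 7068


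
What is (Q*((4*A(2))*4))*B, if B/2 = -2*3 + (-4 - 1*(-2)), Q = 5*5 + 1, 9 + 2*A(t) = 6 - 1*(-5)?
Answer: -6656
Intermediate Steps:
A(t) = 1 (A(t) = -9/2 + (6 - 1*(-5))/2 = -9/2 + (6 + 5)/2 = -9/2 + (½)*11 = -9/2 + 11/2 = 1)
Q = 26 (Q = 25 + 1 = 26)
B = -16 (B = 2*(-2*3 + (-4 - 1*(-2))) = 2*(-6 + (-4 + 2)) = 2*(-6 - 2) = 2*(-8) = -16)
(Q*((4*A(2))*4))*B = (26*((4*1)*4))*(-16) = (26*(4*4))*(-16) = (26*16)*(-16) = 416*(-16) = -6656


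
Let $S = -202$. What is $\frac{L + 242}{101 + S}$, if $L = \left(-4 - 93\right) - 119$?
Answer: $- \frac{26}{101} \approx -0.25743$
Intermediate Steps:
$L = -216$ ($L = -97 - 119 = -216$)
$\frac{L + 242}{101 + S} = \frac{-216 + 242}{101 - 202} = \frac{26}{-101} = 26 \left(- \frac{1}{101}\right) = - \frac{26}{101}$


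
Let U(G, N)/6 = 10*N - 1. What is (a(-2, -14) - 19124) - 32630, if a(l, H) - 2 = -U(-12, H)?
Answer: -50906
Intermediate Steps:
U(G, N) = -6 + 60*N (U(G, N) = 6*(10*N - 1) = 6*(-1 + 10*N) = -6 + 60*N)
a(l, H) = 8 - 60*H (a(l, H) = 2 - (-6 + 60*H) = 2 + (6 - 60*H) = 8 - 60*H)
(a(-2, -14) - 19124) - 32630 = ((8 - 60*(-14)) - 19124) - 32630 = ((8 + 840) - 19124) - 32630 = (848 - 19124) - 32630 = -18276 - 32630 = -50906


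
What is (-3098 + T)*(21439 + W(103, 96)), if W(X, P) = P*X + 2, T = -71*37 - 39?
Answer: -180580356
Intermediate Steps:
T = -2666 (T = -2627 - 39 = -2666)
W(X, P) = 2 + P*X
(-3098 + T)*(21439 + W(103, 96)) = (-3098 - 2666)*(21439 + (2 + 96*103)) = -5764*(21439 + (2 + 9888)) = -5764*(21439 + 9890) = -5764*31329 = -180580356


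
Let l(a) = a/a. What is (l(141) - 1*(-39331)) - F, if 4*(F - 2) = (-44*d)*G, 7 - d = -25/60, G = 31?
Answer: 502309/12 ≈ 41859.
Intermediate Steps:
l(a) = 1
d = 89/12 (d = 7 - (-25)/60 = 7 - 1*(-5/12) = 7 + 5/12 = 89/12 ≈ 7.4167)
F = -30325/12 (F = 2 + (-44*89/12*31)/4 = 2 + (-979/3*31)/4 = 2 + (1/4)*(-30349/3) = 2 - 30349/12 = -30325/12 ≈ -2527.1)
(l(141) - 1*(-39331)) - F = (1 - 1*(-39331)) - 1*(-30325/12) = (1 + 39331) + 30325/12 = 39332 + 30325/12 = 502309/12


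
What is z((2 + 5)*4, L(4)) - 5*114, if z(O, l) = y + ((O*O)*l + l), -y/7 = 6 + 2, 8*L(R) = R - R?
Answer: -626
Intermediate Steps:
L(R) = 0 (L(R) = (R - R)/8 = (⅛)*0 = 0)
y = -56 (y = -7*(6 + 2) = -7*8 = -56)
z(O, l) = -56 + l + l*O² (z(O, l) = -56 + ((O*O)*l + l) = -56 + (O²*l + l) = -56 + (l*O² + l) = -56 + (l + l*O²) = -56 + l + l*O²)
z((2 + 5)*4, L(4)) - 5*114 = (-56 + 0 + 0*((2 + 5)*4)²) - 5*114 = (-56 + 0 + 0*(7*4)²) - 570 = (-56 + 0 + 0*28²) - 570 = (-56 + 0 + 0*784) - 570 = (-56 + 0 + 0) - 570 = -56 - 570 = -626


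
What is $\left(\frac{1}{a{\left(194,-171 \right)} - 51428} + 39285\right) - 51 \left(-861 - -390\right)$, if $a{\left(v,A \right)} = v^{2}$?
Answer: $\frac{873116351}{13792} \approx 63306.0$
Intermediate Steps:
$\left(\frac{1}{a{\left(194,-171 \right)} - 51428} + 39285\right) - 51 \left(-861 - -390\right) = \left(\frac{1}{194^{2} - 51428} + 39285\right) - 51 \left(-861 - -390\right) = \left(\frac{1}{37636 - 51428} + 39285\right) - 51 \left(-861 + 390\right) = \left(\frac{1}{-13792} + 39285\right) - -24021 = \left(- \frac{1}{13792} + 39285\right) + 24021 = \frac{541818719}{13792} + 24021 = \frac{873116351}{13792}$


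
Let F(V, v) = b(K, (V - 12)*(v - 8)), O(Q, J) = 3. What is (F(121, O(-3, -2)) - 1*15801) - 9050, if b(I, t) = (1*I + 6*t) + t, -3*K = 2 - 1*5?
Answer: -28665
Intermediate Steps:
K = 1 (K = -(2 - 1*5)/3 = -(2 - 5)/3 = -⅓*(-3) = 1)
b(I, t) = I + 7*t (b(I, t) = (I + 6*t) + t = I + 7*t)
F(V, v) = 1 + 7*(-12 + V)*(-8 + v) (F(V, v) = 1 + 7*((V - 12)*(v - 8)) = 1 + 7*((-12 + V)*(-8 + v)) = 1 + 7*(-12 + V)*(-8 + v))
(F(121, O(-3, -2)) - 1*15801) - 9050 = ((673 - 84*3 - 56*121 + 7*121*3) - 1*15801) - 9050 = ((673 - 252 - 6776 + 2541) - 15801) - 9050 = (-3814 - 15801) - 9050 = -19615 - 9050 = -28665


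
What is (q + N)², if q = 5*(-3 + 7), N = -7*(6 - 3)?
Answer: 1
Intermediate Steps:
N = -21 (N = -7*3 = -21)
q = 20 (q = 5*4 = 20)
(q + N)² = (20 - 21)² = (-1)² = 1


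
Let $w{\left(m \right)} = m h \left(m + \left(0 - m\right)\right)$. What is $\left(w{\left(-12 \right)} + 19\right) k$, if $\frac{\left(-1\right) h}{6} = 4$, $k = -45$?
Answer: $-855$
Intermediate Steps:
$h = -24$ ($h = \left(-6\right) 4 = -24$)
$w{\left(m \right)} = 0$ ($w{\left(m \right)} = m \left(- 24 \left(m + \left(0 - m\right)\right)\right) = m \left(- 24 \left(m - m\right)\right) = m \left(\left(-24\right) 0\right) = m 0 = 0$)
$\left(w{\left(-12 \right)} + 19\right) k = \left(0 + 19\right) \left(-45\right) = 19 \left(-45\right) = -855$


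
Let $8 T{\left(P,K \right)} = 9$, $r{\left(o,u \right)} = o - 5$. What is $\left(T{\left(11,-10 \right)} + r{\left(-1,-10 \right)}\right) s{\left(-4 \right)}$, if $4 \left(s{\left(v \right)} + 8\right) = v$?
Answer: $\frac{351}{8} \approx 43.875$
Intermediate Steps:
$r{\left(o,u \right)} = -5 + o$
$s{\left(v \right)} = -8 + \frac{v}{4}$
$T{\left(P,K \right)} = \frac{9}{8}$ ($T{\left(P,K \right)} = \frac{1}{8} \cdot 9 = \frac{9}{8}$)
$\left(T{\left(11,-10 \right)} + r{\left(-1,-10 \right)}\right) s{\left(-4 \right)} = \left(\frac{9}{8} - 6\right) \left(-8 + \frac{1}{4} \left(-4\right)\right) = \left(\frac{9}{8} - 6\right) \left(-8 - 1\right) = \left(- \frac{39}{8}\right) \left(-9\right) = \frac{351}{8}$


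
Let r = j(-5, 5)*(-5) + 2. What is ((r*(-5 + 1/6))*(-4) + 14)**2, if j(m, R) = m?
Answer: 287296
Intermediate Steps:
r = 27 (r = -5*(-5) + 2 = 25 + 2 = 27)
((r*(-5 + 1/6))*(-4) + 14)**2 = ((27*(-5 + 1/6))*(-4) + 14)**2 = ((27*(-29/6))*(-4) + 14)**2 = (-261/2*(-4) + 14)**2 = (522 + 14)**2 = 536**2 = 287296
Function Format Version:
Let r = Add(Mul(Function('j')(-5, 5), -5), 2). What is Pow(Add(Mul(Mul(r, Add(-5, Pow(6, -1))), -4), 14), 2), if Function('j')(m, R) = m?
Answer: 287296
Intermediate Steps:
r = 27 (r = Add(Mul(-5, -5), 2) = Add(25, 2) = 27)
Pow(Add(Mul(Mul(r, Add(-5, Pow(6, -1))), -4), 14), 2) = Pow(Add(Mul(Mul(27, Add(-5, Pow(6, -1))), -4), 14), 2) = Pow(Add(Mul(Mul(27, Add(-5, Rational(1, 6))), -4), 14), 2) = Pow(Add(Mul(Mul(27, Rational(-29, 6)), -4), 14), 2) = Pow(Add(Mul(Rational(-261, 2), -4), 14), 2) = Pow(Add(522, 14), 2) = Pow(536, 2) = 287296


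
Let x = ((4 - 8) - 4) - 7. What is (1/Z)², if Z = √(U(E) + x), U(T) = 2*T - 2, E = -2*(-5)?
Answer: ⅓ ≈ 0.33333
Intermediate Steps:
x = -15 (x = (-4 - 4) - 7 = -8 - 7 = -15)
E = 10
U(T) = -2 + 2*T
Z = √3 (Z = √((-2 + 2*10) - 15) = √((-2 + 20) - 15) = √(18 - 15) = √3 ≈ 1.7320)
(1/Z)² = (1/(√3))² = (√3/3)² = ⅓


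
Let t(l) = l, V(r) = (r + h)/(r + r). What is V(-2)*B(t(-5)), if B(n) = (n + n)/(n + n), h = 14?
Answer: -3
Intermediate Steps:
V(r) = (14 + r)/(2*r) (V(r) = (r + 14)/(r + r) = (14 + r)/((2*r)) = (14 + r)*(1/(2*r)) = (14 + r)/(2*r))
B(n) = 1 (B(n) = (2*n)/((2*n)) = (2*n)*(1/(2*n)) = 1)
V(-2)*B(t(-5)) = ((1/2)*(14 - 2)/(-2))*1 = ((1/2)*(-1/2)*12)*1 = -3*1 = -3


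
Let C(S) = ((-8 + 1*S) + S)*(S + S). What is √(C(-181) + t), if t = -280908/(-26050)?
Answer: 31*√945882794/2605 ≈ 365.99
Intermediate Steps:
C(S) = 2*S*(-8 + 2*S) (C(S) = ((-8 + S) + S)*(2*S) = (-8 + 2*S)*(2*S) = 2*S*(-8 + 2*S))
t = 140454/13025 (t = -280908*(-1/26050) = 140454/13025 ≈ 10.783)
√(C(-181) + t) = √(4*(-181)*(-4 - 181) + 140454/13025) = √(4*(-181)*(-185) + 140454/13025) = √(133940 + 140454/13025) = √(1744708954/13025) = 31*√945882794/2605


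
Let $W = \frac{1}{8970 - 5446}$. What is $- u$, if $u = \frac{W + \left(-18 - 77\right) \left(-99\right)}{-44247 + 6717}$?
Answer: $\frac{33143221}{132255720} \approx 0.2506$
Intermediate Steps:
$W = \frac{1}{3524} \approx 0.00028377$
$u = - \frac{33143221}{132255720}$ ($u = \frac{\frac{1}{3524} + \left(-18 - 77\right) \left(-99\right)}{-44247 + 6717} = \frac{\frac{1}{3524} - -9405}{-37530} = \left(\frac{1}{3524} + 9405\right) \left(- \frac{1}{37530}\right) = \frac{33143221}{3524} \left(- \frac{1}{37530}\right) = - \frac{33143221}{132255720} \approx -0.2506$)
$- u = \left(-1\right) \left(- \frac{33143221}{132255720}\right) = \frac{33143221}{132255720}$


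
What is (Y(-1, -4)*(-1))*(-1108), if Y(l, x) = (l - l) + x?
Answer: -4432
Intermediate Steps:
Y(l, x) = x (Y(l, x) = 0 + x = x)
(Y(-1, -4)*(-1))*(-1108) = -4*(-1)*(-1108) = 4*(-1108) = -4432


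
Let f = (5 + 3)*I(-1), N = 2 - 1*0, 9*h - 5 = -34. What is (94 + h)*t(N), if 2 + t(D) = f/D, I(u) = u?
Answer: -1634/3 ≈ -544.67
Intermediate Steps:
h = -29/9 (h = 5/9 + (⅑)*(-34) = 5/9 - 34/9 = -29/9 ≈ -3.2222)
N = 2 (N = 2 + 0 = 2)
f = -8 (f = (5 + 3)*(-1) = 8*(-1) = -8)
t(D) = -2 - 8/D
(94 + h)*t(N) = (94 - 29/9)*(-2 - 8/2) = 817*(-2 - 8*½)/9 = 817*(-2 - 4)/9 = (817/9)*(-6) = -1634/3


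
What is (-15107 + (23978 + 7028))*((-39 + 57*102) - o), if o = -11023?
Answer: 267071402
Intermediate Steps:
(-15107 + (23978 + 7028))*((-39 + 57*102) - o) = (-15107 + (23978 + 7028))*((-39 + 57*102) - 1*(-11023)) = (-15107 + 31006)*((-39 + 5814) + 11023) = 15899*(5775 + 11023) = 15899*16798 = 267071402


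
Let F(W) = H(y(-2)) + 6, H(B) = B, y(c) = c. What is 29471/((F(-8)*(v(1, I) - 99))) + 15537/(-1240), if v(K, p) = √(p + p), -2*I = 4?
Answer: -42272211/486328 - 29471*I/19610 ≈ -86.921 - 1.5029*I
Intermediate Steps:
I = -2 (I = -½*4 = -2)
v(K, p) = √2*√p (v(K, p) = √(2*p) = √2*√p)
F(W) = 4 (F(W) = -2 + 6 = 4)
29471/((F(-8)*(v(1, I) - 99))) + 15537/(-1240) = 29471/((4*(√2*√(-2) - 99))) + 15537/(-1240) = 29471/((4*(√2*(I*√2) - 99))) + 15537*(-1/1240) = 29471/((4*(2*I - 99))) - 15537/1240 = 29471/((4*(-99 + 2*I))) - 15537/1240 = 29471/(-396 + 8*I) - 15537/1240 = 29471*((-396 - 8*I)/156880) - 15537/1240 = 29471*(-396 - 8*I)/156880 - 15537/1240 = -15537/1240 + 29471*(-396 - 8*I)/156880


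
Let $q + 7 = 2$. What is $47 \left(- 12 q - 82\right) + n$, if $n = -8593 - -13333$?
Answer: $3706$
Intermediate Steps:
$q = -5$ ($q = -7 + 2 = -5$)
$n = 4740$ ($n = -8593 + 13333 = 4740$)
$47 \left(- 12 q - 82\right) + n = 47 \left(\left(-12\right) \left(-5\right) - 82\right) + 4740 = 47 \left(60 - 82\right) + 4740 = 47 \left(-22\right) + 4740 = -1034 + 4740 = 3706$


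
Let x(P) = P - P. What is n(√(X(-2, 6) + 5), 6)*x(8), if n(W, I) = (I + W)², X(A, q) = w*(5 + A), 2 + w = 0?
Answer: 0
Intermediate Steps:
w = -2 (w = -2 + 0 = -2)
X(A, q) = -10 - 2*A (X(A, q) = -2*(5 + A) = -10 - 2*A)
x(P) = 0
n(√(X(-2, 6) + 5), 6)*x(8) = (6 + √((-10 - 2*(-2)) + 5))²*0 = (6 + √((-10 + 4) + 5))²*0 = (6 + √(-6 + 5))²*0 = (6 + √(-1))²*0 = (6 + I)²*0 = 0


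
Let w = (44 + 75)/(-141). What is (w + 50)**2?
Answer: 48038761/19881 ≈ 2416.3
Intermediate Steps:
w = -119/141 (w = 119*(-1/141) = -119/141 ≈ -0.84397)
(w + 50)**2 = (-119/141 + 50)**2 = (6931/141)**2 = 48038761/19881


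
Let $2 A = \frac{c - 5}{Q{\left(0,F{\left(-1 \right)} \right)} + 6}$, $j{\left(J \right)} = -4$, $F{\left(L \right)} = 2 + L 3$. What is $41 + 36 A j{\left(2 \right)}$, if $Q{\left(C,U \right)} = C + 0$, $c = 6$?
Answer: $29$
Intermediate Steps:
$F{\left(L \right)} = 2 + 3 L$
$Q{\left(C,U \right)} = C$
$A = \frac{1}{12}$ ($A = \frac{\left(6 - 5\right) \frac{1}{0 + 6}}{2} = \frac{1 \cdot \frac{1}{6}}{2} = \frac{1}{2} \cdot \frac{1}{6} = \frac{1}{12} \approx 0.083333$)
$41 + 36 A j{\left(2 \right)} = 41 + 36 \cdot \frac{1}{12} \left(-4\right) = 41 + 36 \left(- \frac{1}{3}\right) = 41 - 12 = 29$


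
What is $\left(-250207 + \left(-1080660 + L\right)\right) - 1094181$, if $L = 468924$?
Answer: $-1956124$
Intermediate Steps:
$\left(-250207 + \left(-1080660 + L\right)\right) - 1094181 = \left(-250207 + \left(-1080660 + 468924\right)\right) - 1094181 = \left(-250207 - 611736\right) - 1094181 = -861943 - 1094181 = -1956124$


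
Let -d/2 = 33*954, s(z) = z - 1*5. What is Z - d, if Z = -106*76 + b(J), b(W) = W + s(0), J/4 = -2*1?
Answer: 54895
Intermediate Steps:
s(z) = -5 + z (s(z) = z - 5 = -5 + z)
J = -8 (J = 4*(-2*1) = 4*(-2) = -8)
b(W) = -5 + W (b(W) = W + (-5 + 0) = W - 5 = -5 + W)
Z = -8069 (Z = -106*76 + (-5 - 8) = -8056 - 13 = -8069)
d = -62964 (d = -66*954 = -2*31482 = -62964)
Z - d = -8069 - 1*(-62964) = -8069 + 62964 = 54895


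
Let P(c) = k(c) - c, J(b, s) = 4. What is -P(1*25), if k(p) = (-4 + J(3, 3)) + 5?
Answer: 20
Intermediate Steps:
k(p) = 5 (k(p) = (-4 + 4) + 5 = 0 + 5 = 5)
P(c) = 5 - c
-P(1*25) = -(5 - 25) = -1*(-20) = 20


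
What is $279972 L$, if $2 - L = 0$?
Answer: $559944$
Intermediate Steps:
$L = 2$ ($L = 2 - 0 = 2 + 0 = 2$)
$279972 L = 279972 \cdot 2 = 559944$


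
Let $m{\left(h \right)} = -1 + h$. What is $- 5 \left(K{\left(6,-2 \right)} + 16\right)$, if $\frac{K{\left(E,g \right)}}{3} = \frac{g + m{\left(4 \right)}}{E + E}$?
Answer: $- \frac{325}{4} \approx -81.25$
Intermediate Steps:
$K{\left(E,g \right)} = \frac{3 \left(3 + g\right)}{2 E}$ ($K{\left(E,g \right)} = 3 \frac{g + \left(-1 + 4\right)}{E + E} = 3 \frac{g + 3}{2 E} = 3 \left(3 + g\right) \frac{1}{2 E} = 3 \frac{3 + g}{2 E} = \frac{3 \left(3 + g\right)}{2 E}$)
$- 5 \left(K{\left(6,-2 \right)} + 16\right) = - 5 \left(\frac{3 \left(3 - 2\right)}{2 \cdot 6} + 16\right) = - 5 \left(\frac{3}{2} \cdot \frac{1}{6} \cdot 1 + 16\right) = - 5 \left(\frac{1}{4} + 16\right) = \left(-5\right) \frac{65}{4} = - \frac{325}{4}$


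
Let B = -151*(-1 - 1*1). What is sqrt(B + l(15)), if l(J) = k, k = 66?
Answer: 4*sqrt(23) ≈ 19.183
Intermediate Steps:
l(J) = 66
B = 302 (B = -151*(-1 - 1) = -151*(-2) = 302)
sqrt(B + l(15)) = sqrt(302 + 66) = sqrt(368) = 4*sqrt(23)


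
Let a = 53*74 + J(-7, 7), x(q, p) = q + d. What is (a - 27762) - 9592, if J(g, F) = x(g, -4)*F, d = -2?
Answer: -33495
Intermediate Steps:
x(q, p) = -2 + q (x(q, p) = q - 2 = -2 + q)
J(g, F) = F*(-2 + g) (J(g, F) = (-2 + g)*F = F*(-2 + g))
a = 3859 (a = 53*74 + 7*(-2 - 7) = 3922 + 7*(-9) = 3922 - 63 = 3859)
(a - 27762) - 9592 = (3859 - 27762) - 9592 = -23903 - 9592 = -33495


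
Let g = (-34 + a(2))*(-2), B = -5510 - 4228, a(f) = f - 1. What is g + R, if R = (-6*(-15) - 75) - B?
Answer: 9819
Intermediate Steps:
a(f) = -1 + f
B = -9738
R = 9753 (R = (-6*(-15) - 75) - 1*(-9738) = (90 - 75) + 9738 = 15 + 9738 = 9753)
g = 66 (g = (-34 + (-1 + 2))*(-2) = (-34 + 1)*(-2) = -33*(-2) = 66)
g + R = 66 + 9753 = 9819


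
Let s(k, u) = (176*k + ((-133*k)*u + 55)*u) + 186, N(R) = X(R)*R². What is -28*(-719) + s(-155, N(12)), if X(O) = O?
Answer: 61556148238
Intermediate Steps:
N(R) = R³ (N(R) = R*R² = R³)
s(k, u) = 186 + 176*k + u*(55 - 133*k*u) (s(k, u) = (176*k + (-133*k*u + 55)*u) + 186 = (176*k + (55 - 133*k*u)*u) + 186 = (176*k + u*(55 - 133*k*u)) + 186 = 186 + 176*k + u*(55 - 133*k*u))
-28*(-719) + s(-155, N(12)) = -28*(-719) + (186 + 55*12³ + 176*(-155) - 133*(-155)*(12³)²) = 20132 + (186 + 55*1728 - 27280 - 133*(-155)*1728²) = 20132 + (186 + 95040 - 27280 - 133*(-155)*2985984) = 20132 + (186 + 95040 - 27280 + 61556060160) = 20132 + 61556128106 = 61556148238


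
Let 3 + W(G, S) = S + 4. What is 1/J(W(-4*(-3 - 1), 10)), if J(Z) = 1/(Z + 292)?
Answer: 303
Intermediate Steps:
W(G, S) = 1 + S (W(G, S) = -3 + (S + 4) = -3 + (4 + S) = 1 + S)
J(Z) = 1/(292 + Z)
1/J(W(-4*(-3 - 1), 10)) = 1/(1/(292 + (1 + 10))) = 1/(1/(292 + 11)) = 1/(1/303) = 303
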